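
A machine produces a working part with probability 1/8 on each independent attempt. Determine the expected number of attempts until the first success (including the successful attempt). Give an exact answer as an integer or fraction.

8

For a geometric distribution, E[trials] = 1/p = 1/(1/8) = 8.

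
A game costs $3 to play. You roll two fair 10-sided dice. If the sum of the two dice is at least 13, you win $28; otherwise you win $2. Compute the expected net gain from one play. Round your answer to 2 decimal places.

$8.36

E[payout] = (16/25)·2 + (9/25)·28 = 284/25
Expected profit = 284/25 − 3 = 209/25 ≈ $8.36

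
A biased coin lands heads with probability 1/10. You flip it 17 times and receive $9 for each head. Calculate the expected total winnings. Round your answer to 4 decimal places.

$15.3000

E[#heads] = 17·1/10 = 17/10 (linearity over flips).
E[winnings] = 9·17/10 = 153/10.
≈ 15.3000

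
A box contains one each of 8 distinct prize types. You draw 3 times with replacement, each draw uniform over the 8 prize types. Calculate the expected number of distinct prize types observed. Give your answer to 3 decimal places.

Let Xⱼ=1 if type j appears at least once. P(Xⱼ=1) = 1 − ((8−1)/8)^3 = 169/512.
E[#distinct] = 8·169/512 = 169/64.
≈ 2.641

2.641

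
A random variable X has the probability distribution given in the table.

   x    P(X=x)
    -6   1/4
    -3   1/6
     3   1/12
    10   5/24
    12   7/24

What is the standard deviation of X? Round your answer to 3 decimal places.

7.706

E[X] = 23/6, E[X²] = 889/12
Var(X) = E[X²] − (E[X])² = 889/12 − 529/36 = 1069/18
SD(X) = √(1069/18) ≈ 7.706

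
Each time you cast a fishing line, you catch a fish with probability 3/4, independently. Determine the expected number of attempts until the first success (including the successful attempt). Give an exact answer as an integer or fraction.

4/3

For a geometric distribution, E[trials] = 1/p = 1/(3/4) = 4/3.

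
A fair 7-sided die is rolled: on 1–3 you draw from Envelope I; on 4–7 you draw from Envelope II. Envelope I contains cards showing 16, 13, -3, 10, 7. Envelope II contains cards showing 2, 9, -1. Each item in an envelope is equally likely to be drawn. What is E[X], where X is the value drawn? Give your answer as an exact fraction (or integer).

587/105

E[X | Envelope I] = (16 + 13 − 3 + 10 + 7)/5 = 43/5
E[X | Envelope II] = (2 + 9 − 1)/3 = 10/3
E[X] = (3/7)·43/5 + (4/7)·10/3 = 587/105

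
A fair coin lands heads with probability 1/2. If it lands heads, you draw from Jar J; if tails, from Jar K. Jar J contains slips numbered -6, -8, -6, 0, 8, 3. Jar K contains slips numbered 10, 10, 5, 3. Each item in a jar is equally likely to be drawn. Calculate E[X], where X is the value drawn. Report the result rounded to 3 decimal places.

E[X | Jar J] = (-6 − 8 − 6 + 0 + 8 + 3)/6 = -3/2
E[X | Jar K] = (10 + 10 + 5 + 3)/4 = 7
E[X] = (1/2)·(-3/2) + (1/2)·7 = 11/4 ≈ 2.750

2.750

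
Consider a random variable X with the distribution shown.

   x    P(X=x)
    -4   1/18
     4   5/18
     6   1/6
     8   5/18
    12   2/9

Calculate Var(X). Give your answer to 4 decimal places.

E[X] = (1/18)·(-4) + (5/18)·4 + (1/6)·6 + (5/18)·8 + (2/9)·12 = 61/9
E[X²] = (1/18)·16 + (5/18)·16 + (1/6)·36 + (5/18)·64 + (2/9)·144 = 550/9
Var(X) = 550/9 − (61/9)² = 1229/81 ≈ 15.1728

15.1728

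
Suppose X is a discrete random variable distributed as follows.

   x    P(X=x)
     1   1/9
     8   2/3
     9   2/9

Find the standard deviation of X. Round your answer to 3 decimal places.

2.315

E[X] = 67/9, E[X²] = 547/9
Var(X) = E[X²] − (E[X])² = 547/9 − 4489/81 = 434/81
SD(X) = √(434/81) ≈ 2.315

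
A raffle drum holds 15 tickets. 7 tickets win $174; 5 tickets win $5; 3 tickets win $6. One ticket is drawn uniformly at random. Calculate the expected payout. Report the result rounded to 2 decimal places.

$84.07

E[payout] = (7/15)·174 + (5/15)·5 + (3/15)·6 = 1261/15
≈ $84.07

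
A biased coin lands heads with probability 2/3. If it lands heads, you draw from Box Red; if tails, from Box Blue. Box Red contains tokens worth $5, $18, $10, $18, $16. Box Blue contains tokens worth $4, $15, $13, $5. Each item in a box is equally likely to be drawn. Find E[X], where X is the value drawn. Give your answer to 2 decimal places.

$12.02

E[X | Box Red] = (5 + 18 + 10 + 18 + 16)/5 = 67/5
E[X | Box Blue] = (4 + 15 + 13 + 5)/4 = 37/4
E[X] = (2/3)·67/5 + (1/3)·37/4 = 721/60 ≈ 12.02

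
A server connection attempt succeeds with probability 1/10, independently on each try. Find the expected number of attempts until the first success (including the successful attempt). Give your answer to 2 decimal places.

For a geometric distribution, E[trials] = 1/p = 1/(1/10) = 10.
≈ 10.00

10.00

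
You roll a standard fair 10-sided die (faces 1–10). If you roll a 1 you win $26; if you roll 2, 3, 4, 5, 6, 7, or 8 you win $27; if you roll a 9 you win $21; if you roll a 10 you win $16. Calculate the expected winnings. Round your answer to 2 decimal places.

$25.20

E[payout] = (1/10)·16 + (1/10)·21 + (1/10)·26 + (7/10)·27 = 126/5
≈ $25.20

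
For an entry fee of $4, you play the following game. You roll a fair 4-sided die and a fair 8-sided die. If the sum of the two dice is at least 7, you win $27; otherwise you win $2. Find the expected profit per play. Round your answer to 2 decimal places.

E[payout] = (7/16)·2 + (9/16)·27 = 257/16
Expected profit = 257/16 − 4 = 193/16 ≈ $12.06

$12.06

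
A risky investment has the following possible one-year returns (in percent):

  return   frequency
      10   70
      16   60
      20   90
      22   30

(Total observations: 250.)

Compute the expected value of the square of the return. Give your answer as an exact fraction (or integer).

Total = 250, so P(return=10) = 70/250, etc.
E[X²] = (7/25)·100 + (6/25)·256 + (9/25)·400 + (3/25)·484
     = 7288/25

7288/25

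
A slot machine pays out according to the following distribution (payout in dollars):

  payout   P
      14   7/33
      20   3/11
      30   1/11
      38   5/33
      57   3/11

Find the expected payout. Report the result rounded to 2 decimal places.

E[X] = (7/33)·14 + (3/11)·20 + (1/11)·30 + (5/33)·38 + (3/11)·57
     = 357/11 ≈ 32.45

$32.45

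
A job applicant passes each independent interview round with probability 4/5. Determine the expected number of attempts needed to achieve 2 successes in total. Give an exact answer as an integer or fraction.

5/2

By linearity (sum of 2 independent geometric waits), E[trials] = 2/p = 2/(4/5) = 5/2.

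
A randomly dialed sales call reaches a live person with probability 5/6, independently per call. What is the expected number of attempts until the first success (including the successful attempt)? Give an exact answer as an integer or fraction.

6/5

For a geometric distribution, E[trials] = 1/p = 1/(5/6) = 6/5.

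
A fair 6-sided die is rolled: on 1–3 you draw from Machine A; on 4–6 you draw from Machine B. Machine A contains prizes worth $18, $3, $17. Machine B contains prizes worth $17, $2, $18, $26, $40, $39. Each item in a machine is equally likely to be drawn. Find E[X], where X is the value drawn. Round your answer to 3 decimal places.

E[X | Machine A] = (18 + 3 + 17)/3 = 38/3
E[X | Machine B] = (17 + 2 + 18 + 26 + 40 + 39)/6 = 71/3
E[X] = (1/2)·38/3 + (1/2)·71/3 = 109/6 ≈ 18.167

$18.167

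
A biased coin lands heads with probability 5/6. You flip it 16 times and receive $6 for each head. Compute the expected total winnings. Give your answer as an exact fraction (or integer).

$80

E[#heads] = 16·5/6 = 40/3 (linearity over flips).
E[winnings] = 6·40/3 = 80.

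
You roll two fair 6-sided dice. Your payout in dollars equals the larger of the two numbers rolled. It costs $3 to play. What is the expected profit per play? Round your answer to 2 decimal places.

$1.47

Distribution of the larger of the two numbers rolled: 1 w.p. 1/36, 2 w.p. 1/12, 3 w.p. 5/36, 4 w.p. 7/36, 5 w.p. 1/4, 6 w.p. 11/36
E[payout] = (1/36)·1 + (1/12)·2 + (5/36)·3 + (7/36)·4 + (1/4)·5 + (11/36)·6 = 161/36
Expected profit = 161/36 − 3 = 53/36 ≈ $1.47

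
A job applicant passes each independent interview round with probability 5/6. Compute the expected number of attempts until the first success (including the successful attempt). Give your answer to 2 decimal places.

For a geometric distribution, E[trials] = 1/p = 1/(5/6) = 6/5.
≈ 1.20

1.20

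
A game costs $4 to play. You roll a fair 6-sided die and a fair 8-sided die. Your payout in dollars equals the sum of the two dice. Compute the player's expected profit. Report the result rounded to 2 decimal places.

$4.00

Distribution of the sum of the two dice: 2 w.p. 1/48, 3 w.p. 1/24, 4 w.p. 1/16, 5 w.p. 1/12, 6 w.p. 5/48, 7 w.p. 1/8, …
E[payout] = (1/48)·2 + (1/24)·3 + (1/16)·4 + (1/12)·5 + (5/48)·6 + (1/8)·7 + (1/8)·8 + (1/8)·9 + (5/48)·10 + (1/12)·11 + (1/16)·12 + (1/24)·13 + (1/48)·14 = 8
Expected profit = 8 − 4 = 4 ≈ $4.00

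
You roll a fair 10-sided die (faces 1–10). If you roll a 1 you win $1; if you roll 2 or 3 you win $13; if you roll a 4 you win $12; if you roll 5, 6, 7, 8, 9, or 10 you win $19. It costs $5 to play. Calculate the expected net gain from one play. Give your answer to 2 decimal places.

E[payout] = (1/10)·1 + (1/10)·12 + (1/5)·13 + (3/5)·19 = 153/10
Expected profit = 153/10 − 5 = 103/10 ≈ $10.30

$10.30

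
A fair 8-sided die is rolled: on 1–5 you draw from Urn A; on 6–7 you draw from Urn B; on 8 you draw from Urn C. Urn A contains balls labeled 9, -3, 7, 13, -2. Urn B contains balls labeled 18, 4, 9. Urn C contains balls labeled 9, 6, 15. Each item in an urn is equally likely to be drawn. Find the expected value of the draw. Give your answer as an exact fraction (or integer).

41/6

E[X | Urn A] = (9 − 3 + 7 + 13 − 2)/5 = 24/5
E[X | Urn B] = (18 + 4 + 9)/3 = 31/3
E[X | Urn C] = (9 + 6 + 15)/3 = 10
E[X] = (5/8)·24/5 + (1/4)·31/3 + (1/8)·10 = 41/6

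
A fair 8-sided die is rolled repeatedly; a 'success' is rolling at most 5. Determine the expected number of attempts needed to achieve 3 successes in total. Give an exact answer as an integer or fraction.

By linearity (sum of 3 independent geometric waits), E[trials] = 3/p = 3/(5/8) = 24/5.

24/5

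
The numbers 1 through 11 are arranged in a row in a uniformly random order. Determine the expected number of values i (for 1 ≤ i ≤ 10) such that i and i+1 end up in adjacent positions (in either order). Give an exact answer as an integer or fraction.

20/11

For each i ∈ {1,…,10}, let Xᵢ = 1 if i and i+1 are adjacent. P(Xᵢ=1) = 2·(11−1)!/11! = 2/11.
By linearity, E[ΣXᵢ] = (10)·(2/11) = 20/11.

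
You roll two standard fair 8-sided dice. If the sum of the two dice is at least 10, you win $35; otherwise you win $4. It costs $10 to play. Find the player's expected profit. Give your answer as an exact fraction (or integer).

121/16 dollars

E[payout] = (9/16)·4 + (7/16)·35 = 281/16
Expected profit = 281/16 − 10 = 121/16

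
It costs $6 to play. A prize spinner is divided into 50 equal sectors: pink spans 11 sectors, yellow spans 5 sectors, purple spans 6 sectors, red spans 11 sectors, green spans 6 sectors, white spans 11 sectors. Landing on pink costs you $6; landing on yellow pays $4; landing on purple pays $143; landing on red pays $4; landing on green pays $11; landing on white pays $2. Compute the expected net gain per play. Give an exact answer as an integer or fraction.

E[payout] = (11/50)·(-6) + (5/50)·4 + (6/50)·143 + (11/50)·4 + (6/50)·11 + (11/50)·2 = 472/25
Expected profit = 472/25 − 6 = 322/25

322/25 dollars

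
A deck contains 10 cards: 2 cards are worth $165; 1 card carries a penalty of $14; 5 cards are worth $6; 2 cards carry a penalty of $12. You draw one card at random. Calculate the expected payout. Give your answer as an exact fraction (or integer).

161/5 dollars

E[payout] = (2/10)·165 + (1/10)·(-14) + (5/10)·6 + (2/10)·(-12) = 161/5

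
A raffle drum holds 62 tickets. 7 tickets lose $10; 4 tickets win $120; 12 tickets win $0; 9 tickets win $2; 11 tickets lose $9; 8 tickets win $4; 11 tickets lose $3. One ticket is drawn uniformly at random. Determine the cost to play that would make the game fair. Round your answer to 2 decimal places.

$5.29

E[payout] = (7/62)·(-10) + (4/62)·120 + (12/62)·0 + (9/62)·2 + (11/62)·(-9) + (8/62)·4 + (11/62)·(-3) = 164/31
Fair fee = E[payout] = 164/31 ≈ $5.29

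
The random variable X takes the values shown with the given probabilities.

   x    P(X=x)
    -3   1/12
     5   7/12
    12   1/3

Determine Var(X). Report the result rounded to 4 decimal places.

18.8889

E[X] = (1/12)·(-3) + (7/12)·5 + (1/3)·12 = 20/3
E[X²] = (1/12)·9 + (7/12)·25 + (1/3)·144 = 190/3
Var(X) = 190/3 − (20/3)² = 170/9 ≈ 18.8889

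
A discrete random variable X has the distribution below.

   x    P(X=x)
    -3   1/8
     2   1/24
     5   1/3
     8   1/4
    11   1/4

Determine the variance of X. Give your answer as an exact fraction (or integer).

1175/64

E[X] = (1/8)·(-3) + (1/24)·2 + (1/3)·5 + (1/4)·8 + (1/4)·11 = 49/8
E[X²] = (1/8)·9 + (1/24)·4 + (1/3)·25 + (1/4)·64 + (1/4)·121 = 447/8
Var(X) = 447/8 − (49/8)² = 1175/64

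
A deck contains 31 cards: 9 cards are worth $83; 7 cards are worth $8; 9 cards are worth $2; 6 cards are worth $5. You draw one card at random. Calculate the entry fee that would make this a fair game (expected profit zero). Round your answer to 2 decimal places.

$27.45

E[payout] = (9/31)·83 + (7/31)·8 + (9/31)·2 + (6/31)·5 = 851/31
Fair fee = E[payout] = 851/31 ≈ $27.45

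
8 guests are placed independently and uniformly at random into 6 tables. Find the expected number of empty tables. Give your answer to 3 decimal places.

1.395

Let Xⱼ=1 if table j is empty. P(Xⱼ=1) = ((6-1)/6)^8 = 390625/1679616.
By linearity, E[#empty] = 6·390625/1679616 = 390625/279936.
≈ 1.395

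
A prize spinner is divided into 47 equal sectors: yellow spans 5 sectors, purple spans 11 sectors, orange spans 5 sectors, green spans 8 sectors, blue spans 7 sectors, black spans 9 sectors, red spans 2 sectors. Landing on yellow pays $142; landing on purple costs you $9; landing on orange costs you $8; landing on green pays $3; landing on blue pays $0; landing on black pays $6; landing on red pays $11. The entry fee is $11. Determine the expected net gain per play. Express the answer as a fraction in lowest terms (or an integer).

E[payout] = (5/47)·142 + (11/47)·(-9) + (5/47)·(-8) + (8/47)·3 + (7/47)·0 + (9/47)·6 + (2/47)·11 = 671/47
Expected profit = 671/47 − 11 = 154/47

154/47 dollars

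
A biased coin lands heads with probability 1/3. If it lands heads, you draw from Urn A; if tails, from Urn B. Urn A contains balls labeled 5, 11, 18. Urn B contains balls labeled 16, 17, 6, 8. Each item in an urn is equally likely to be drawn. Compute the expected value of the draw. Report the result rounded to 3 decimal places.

11.611

E[X | Urn A] = (5 + 11 + 18)/3 = 34/3
E[X | Urn B] = (16 + 17 + 6 + 8)/4 = 47/4
E[X] = (1/3)·34/3 + (2/3)·47/4 = 209/18 ≈ 11.611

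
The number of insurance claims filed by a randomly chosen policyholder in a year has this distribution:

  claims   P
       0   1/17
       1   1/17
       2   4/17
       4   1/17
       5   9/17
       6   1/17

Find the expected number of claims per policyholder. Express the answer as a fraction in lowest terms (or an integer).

64/17

E[X] = (1/17)·0 + (1/17)·1 + (4/17)·2 + (1/17)·4 + (9/17)·5 + (1/17)·6
     = 64/17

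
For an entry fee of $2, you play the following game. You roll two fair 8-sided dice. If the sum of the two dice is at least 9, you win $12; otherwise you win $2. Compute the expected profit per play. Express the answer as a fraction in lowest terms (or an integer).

E[payout] = (7/16)·2 + (9/16)·12 = 61/8
Expected profit = 61/8 − 2 = 45/8

45/8 dollars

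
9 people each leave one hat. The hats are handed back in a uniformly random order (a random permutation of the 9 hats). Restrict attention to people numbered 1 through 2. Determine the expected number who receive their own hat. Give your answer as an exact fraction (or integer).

Let Xᵢ = 1 if person i gets their own hat. For each i, P(Xᵢ=1) = 1/9.
By linearity of expectation, E[X₁+…+X_2] = 2·(1/9) = 2/9.

2/9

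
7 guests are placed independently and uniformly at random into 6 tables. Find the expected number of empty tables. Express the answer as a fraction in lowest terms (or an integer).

78125/46656

Let Xⱼ=1 if table j is empty. P(Xⱼ=1) = ((6-1)/6)^7 = 78125/279936.
By linearity, E[#empty] = 6·78125/279936 = 78125/46656.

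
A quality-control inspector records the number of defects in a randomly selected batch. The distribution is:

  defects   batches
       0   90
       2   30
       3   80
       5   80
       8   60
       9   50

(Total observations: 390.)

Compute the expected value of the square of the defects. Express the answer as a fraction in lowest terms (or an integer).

Total = 390, so P(defects=0) = 90/390, etc.
E[X²] = (3/13)·0 + (1/13)·4 + (8/39)·9 + (8/39)·25 + (2/13)·64 + (5/39)·81
     = 1073/39

1073/39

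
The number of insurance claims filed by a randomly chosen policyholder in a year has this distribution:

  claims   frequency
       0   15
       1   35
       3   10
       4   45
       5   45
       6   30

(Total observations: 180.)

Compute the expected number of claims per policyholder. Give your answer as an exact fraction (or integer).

65/18

Total = 180, so P(claims=0) = 15/180, etc.
E[X] = (1/12)·0 + (7/36)·1 + (1/18)·3 + (1/4)·4 + (1/4)·5 + (1/6)·6
     = 65/18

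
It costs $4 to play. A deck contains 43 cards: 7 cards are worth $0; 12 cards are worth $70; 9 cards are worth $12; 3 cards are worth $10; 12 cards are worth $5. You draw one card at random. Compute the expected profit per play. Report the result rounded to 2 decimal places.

E[payout] = (7/43)·0 + (12/43)·70 + (9/43)·12 + (3/43)·10 + (12/43)·5 = 1038/43
Expected profit = 1038/43 − 4 = 866/43 ≈ $20.14

$20.14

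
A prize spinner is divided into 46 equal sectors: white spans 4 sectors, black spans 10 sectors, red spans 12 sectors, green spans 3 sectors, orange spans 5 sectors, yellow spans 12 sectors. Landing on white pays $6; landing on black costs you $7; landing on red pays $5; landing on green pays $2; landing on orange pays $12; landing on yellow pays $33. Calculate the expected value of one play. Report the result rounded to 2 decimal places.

E[payout] = (4/46)·6 + (10/46)·(-7) + (12/46)·5 + (3/46)·2 + (5/46)·12 + (12/46)·33 = 238/23
≈ $10.35

$10.35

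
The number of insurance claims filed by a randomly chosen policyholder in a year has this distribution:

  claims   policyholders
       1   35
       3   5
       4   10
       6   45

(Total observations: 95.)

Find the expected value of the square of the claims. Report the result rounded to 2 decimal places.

Total = 95, so P(claims=1) = 35/95, etc.
E[X²] = (7/19)·1 + (1/19)·9 + (2/19)·16 + (9/19)·36
     = 372/19 ≈ 19.58

19.58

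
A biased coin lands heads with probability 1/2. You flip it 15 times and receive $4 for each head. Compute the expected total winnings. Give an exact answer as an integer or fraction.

E[#heads] = 15·1/2 = 15/2 (linearity over flips).
E[winnings] = 4·15/2 = 30.

$30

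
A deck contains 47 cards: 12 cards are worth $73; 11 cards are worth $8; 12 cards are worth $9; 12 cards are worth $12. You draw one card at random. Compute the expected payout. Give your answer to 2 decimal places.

E[payout] = (12/47)·73 + (11/47)·8 + (12/47)·9 + (12/47)·12 = 1216/47
≈ $25.87

$25.87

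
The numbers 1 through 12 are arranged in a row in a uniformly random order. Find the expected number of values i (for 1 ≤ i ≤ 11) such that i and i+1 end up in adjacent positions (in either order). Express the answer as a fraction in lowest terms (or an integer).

11/6

For each i ∈ {1,…,11}, let Xᵢ = 1 if i and i+1 are adjacent. P(Xᵢ=1) = 2·(12−1)!/12! = 2/12.
By linearity, E[ΣXᵢ] = (11)·(2/12) = 11/6.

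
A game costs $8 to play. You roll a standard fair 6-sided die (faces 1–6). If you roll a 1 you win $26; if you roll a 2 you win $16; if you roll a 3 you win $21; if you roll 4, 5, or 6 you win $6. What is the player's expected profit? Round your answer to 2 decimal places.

$5.50

E[payout] = (1/2)·6 + (1/6)·16 + (1/6)·21 + (1/6)·26 = 27/2
Expected profit = 27/2 − 8 = 11/2 ≈ $5.50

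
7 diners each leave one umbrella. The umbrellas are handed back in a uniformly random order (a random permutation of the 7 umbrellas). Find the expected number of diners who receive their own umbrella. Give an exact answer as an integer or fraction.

Let Xᵢ = 1 if person i gets their own umbrella. For each i, P(Xᵢ=1) = 1/7.
By linearity of expectation, E[X₁+…+X_7] = 7·(1/7) = 1.

1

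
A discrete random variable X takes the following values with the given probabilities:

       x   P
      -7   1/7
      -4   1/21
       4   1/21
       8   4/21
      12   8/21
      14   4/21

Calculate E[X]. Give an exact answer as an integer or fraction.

E[X] = (1/7)·(-7) + (1/21)·(-4) + (1/21)·4 + (4/21)·8 + (8/21)·12 + (4/21)·14
     = 163/21

163/21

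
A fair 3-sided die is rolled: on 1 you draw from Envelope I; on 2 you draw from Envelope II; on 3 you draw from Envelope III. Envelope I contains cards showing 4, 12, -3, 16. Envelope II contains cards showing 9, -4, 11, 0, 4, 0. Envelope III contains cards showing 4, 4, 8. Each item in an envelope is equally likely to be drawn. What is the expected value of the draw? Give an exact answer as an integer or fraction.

191/36

E[X | Envelope I] = (4 + 12 − 3 + 16)/4 = 29/4
E[X | Envelope II] = (9 − 4 + 11 + 0 + 4 + 0)/6 = 10/3
E[X | Envelope III] = (4 + 4 + 8)/3 = 16/3
E[X] = (1/3)·29/4 + (1/3)·10/3 + (1/3)·16/3 = 191/36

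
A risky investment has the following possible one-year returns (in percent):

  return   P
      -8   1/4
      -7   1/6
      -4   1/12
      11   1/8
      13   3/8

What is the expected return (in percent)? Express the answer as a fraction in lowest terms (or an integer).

11/4

E[X] = (1/4)·(-8) + (1/6)·(-7) + (1/12)·(-4) + (1/8)·11 + (3/8)·13
     = 11/4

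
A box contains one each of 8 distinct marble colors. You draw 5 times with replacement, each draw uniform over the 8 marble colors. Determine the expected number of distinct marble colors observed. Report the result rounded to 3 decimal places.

3.897

Let Xⱼ=1 if type j appears at least once. P(Xⱼ=1) = 1 − ((8−1)/8)^5 = 15961/32768.
E[#distinct] = 8·15961/32768 = 15961/4096.
≈ 3.897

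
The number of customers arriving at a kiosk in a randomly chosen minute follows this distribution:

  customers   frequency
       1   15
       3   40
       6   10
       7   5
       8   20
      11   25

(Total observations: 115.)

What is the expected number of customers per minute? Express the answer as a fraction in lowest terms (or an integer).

133/23

Total = 115, so P(customers=1) = 15/115, etc.
E[X] = (3/23)·1 + (8/23)·3 + (2/23)·6 + (1/23)·7 + (4/23)·8 + (5/23)·11
     = 133/23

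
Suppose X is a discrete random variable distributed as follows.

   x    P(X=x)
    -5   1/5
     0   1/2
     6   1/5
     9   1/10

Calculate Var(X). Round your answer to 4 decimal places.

19.0900

E[X] = (1/5)·(-5) + (1/2)·0 + (1/5)·6 + (1/10)·9 = 11/10
E[X²] = (1/5)·25 + (1/2)·0 + (1/5)·36 + (1/10)·81 = 203/10
Var(X) = 203/10 − (11/10)² = 1909/100 ≈ 19.0900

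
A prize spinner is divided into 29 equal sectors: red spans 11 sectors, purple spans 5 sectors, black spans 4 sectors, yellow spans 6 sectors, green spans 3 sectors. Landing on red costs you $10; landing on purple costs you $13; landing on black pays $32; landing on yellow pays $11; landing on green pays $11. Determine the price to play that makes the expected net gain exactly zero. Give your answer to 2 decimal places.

E[payout] = (11/29)·(-10) + (5/29)·(-13) + (4/29)·32 + (6/29)·11 + (3/29)·11 = 52/29
Fair fee = E[payout] = 52/29 ≈ $1.79

$1.79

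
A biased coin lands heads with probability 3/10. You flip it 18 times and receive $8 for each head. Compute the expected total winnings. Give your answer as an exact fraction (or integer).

216/5 dollars

E[#heads] = 18·3/10 = 27/5 (linearity over flips).
E[winnings] = 8·27/5 = 216/5.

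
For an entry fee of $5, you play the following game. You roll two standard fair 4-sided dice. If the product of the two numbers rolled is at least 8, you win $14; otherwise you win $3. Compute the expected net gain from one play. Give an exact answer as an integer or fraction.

E[payout] = (5/8)·3 + (3/8)·14 = 57/8
Expected profit = 57/8 − 5 = 17/8

17/8 dollars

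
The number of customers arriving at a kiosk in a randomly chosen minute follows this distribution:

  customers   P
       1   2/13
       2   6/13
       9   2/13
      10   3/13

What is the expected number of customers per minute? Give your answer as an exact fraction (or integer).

62/13

E[X] = (2/13)·1 + (6/13)·2 + (2/13)·9 + (3/13)·10
     = 62/13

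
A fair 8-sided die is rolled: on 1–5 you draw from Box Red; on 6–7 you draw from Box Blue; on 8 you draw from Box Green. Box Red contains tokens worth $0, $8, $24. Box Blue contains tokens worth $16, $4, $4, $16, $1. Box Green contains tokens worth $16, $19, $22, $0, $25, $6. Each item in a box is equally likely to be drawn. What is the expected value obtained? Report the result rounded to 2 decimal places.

$10.55

E[X | Box Red] = (0 + 8 + 24)/3 = 32/3
E[X | Box Blue] = (16 + 4 + 4 + 16 + 1)/5 = 41/5
E[X | Box Green] = (16 + 19 + 22 + 0 + 25 + 6)/6 = 44/3
E[X] = (5/8)·32/3 + (1/4)·41/5 + (1/8)·44/3 = 211/20 ≈ 10.55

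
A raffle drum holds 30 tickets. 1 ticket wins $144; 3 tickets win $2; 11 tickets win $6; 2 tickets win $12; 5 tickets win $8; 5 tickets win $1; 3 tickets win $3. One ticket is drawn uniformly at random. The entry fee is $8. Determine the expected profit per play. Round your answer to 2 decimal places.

E[payout] = (1/30)·144 + (3/30)·2 + (11/30)·6 + (2/30)·12 + (5/30)·8 + (5/30)·1 + (3/30)·3 = 49/5
Expected profit = 49/5 − 8 = 9/5 ≈ $1.80

$1.80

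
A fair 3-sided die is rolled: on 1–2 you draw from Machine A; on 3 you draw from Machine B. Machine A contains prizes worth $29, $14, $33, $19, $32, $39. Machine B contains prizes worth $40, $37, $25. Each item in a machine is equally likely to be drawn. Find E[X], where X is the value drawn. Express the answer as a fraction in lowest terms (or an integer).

E[X | Machine A] = (29 + 14 + 33 + 19 + 32 + 39)/6 = 83/3
E[X | Machine B] = (40 + 37 + 25)/3 = 34
E[X] = (2/3)·83/3 + (1/3)·34 = 268/9

268/9 dollars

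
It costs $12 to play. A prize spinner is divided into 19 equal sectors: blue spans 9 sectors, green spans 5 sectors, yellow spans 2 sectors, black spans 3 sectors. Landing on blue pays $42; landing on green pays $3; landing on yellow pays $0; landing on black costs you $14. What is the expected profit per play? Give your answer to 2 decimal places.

$6.47

E[payout] = (9/19)·42 + (5/19)·3 + (2/19)·0 + (3/19)·(-14) = 351/19
Expected profit = 351/19 − 12 = 123/19 ≈ $6.47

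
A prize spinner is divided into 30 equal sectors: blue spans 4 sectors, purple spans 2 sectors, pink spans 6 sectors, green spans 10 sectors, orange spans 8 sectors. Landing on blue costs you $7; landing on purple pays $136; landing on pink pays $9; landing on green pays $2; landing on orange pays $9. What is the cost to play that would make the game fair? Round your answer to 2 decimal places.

$13.00

E[payout] = (4/30)·(-7) + (2/30)·136 + (6/30)·9 + (10/30)·2 + (8/30)·9 = 13
Fair fee = E[payout] = 13 ≈ $13.00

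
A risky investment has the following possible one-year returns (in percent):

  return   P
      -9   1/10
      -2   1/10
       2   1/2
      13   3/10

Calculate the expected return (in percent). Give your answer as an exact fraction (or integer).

19/5

E[X] = (1/10)·(-9) + (1/10)·(-2) + (1/2)·2 + (3/10)·13
     = 19/5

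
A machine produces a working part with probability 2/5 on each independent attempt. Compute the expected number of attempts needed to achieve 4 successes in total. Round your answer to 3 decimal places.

10.000

By linearity (sum of 4 independent geometric waits), E[trials] = 4/p = 4/(2/5) = 10.
≈ 10.000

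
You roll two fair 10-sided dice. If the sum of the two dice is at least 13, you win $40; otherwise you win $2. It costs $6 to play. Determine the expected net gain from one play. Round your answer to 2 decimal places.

$9.68

E[payout] = (16/25)·2 + (9/25)·40 = 392/25
Expected profit = 392/25 − 6 = 242/25 ≈ $9.68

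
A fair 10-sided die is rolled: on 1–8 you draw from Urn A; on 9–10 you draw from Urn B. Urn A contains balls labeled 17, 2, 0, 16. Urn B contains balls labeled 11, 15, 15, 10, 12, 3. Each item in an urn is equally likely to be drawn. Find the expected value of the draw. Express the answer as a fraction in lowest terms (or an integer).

E[X | Urn A] = (17 + 2 + 0 + 16)/4 = 35/4
E[X | Urn B] = (11 + 15 + 15 + 10 + 12 + 3)/6 = 11
E[X] = (4/5)·35/4 + (1/5)·11 = 46/5

46/5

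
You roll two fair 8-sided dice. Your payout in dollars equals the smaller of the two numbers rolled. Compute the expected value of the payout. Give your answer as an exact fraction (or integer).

51/16 dollars

Distribution of the smaller of the two numbers rolled: 1 w.p. 15/64, 2 w.p. 13/64, 3 w.p. 11/64, 4 w.p. 9/64, 5 w.p. 7/64, 6 w.p. 5/64, …
E[payout] = (15/64)·1 + (13/64)·2 + (11/64)·3 + (9/64)·4 + (7/64)·5 + (5/64)·6 + (3/64)·7 + (1/64)·8 = 51/16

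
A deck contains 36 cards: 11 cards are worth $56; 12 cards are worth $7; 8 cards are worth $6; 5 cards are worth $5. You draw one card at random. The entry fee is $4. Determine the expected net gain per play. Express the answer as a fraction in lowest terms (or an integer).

E[payout] = (11/36)·56 + (12/36)·7 + (8/36)·6 + (5/36)·5 = 773/36
Expected profit = 773/36 − 4 = 629/36

629/36 dollars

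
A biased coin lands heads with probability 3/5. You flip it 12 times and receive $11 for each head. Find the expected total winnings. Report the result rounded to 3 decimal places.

E[#heads] = 12·3/5 = 36/5 (linearity over flips).
E[winnings] = 11·36/5 = 396/5.
≈ 79.200

$79.200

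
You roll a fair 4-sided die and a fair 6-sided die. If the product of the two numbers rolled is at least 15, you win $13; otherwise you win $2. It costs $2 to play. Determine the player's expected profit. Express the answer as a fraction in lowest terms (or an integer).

E[payout] = (19/24)·2 + (5/24)·13 = 103/24
Expected profit = 103/24 − 2 = 55/24

55/24 dollars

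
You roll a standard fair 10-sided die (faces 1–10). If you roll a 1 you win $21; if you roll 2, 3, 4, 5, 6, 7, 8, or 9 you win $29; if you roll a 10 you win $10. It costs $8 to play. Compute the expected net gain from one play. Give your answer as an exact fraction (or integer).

E[payout] = (1/10)·10 + (1/10)·21 + (4/5)·29 = 263/10
Expected profit = 263/10 − 8 = 183/10

183/10 dollars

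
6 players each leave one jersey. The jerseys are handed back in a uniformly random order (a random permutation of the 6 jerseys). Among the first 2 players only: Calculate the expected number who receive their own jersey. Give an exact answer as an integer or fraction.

Let Xᵢ = 1 if person i gets their own jersey. For each i, P(Xᵢ=1) = 1/6.
By linearity of expectation, E[X₁+…+X_2] = 2·(1/6) = 1/3.

1/3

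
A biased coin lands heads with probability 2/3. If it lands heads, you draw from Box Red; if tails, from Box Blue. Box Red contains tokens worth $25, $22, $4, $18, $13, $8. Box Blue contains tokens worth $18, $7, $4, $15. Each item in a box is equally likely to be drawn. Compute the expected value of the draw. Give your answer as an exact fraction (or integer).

E[X | Box Red] = (25 + 22 + 4 + 18 + 13 + 8)/6 = 15
E[X | Box Blue] = (18 + 7 + 4 + 15)/4 = 11
E[X] = (2/3)·15 + (1/3)·11 = 41/3

41/3 dollars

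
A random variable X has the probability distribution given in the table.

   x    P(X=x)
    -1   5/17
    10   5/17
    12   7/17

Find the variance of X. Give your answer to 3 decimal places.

E[X] = (5/17)·(-1) + (5/17)·10 + (7/17)·12 = 129/17
E[X²] = (5/17)·1 + (5/17)·100 + (7/17)·144 = 89
Var(X) = 89 − (129/17)² = 9080/289 ≈ 31.419

31.419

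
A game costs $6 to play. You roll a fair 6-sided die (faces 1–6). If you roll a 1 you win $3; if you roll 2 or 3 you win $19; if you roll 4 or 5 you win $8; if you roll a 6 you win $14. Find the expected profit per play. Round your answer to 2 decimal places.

E[payout] = (1/6)·3 + (1/3)·8 + (1/6)·14 + (1/3)·19 = 71/6
Expected profit = 71/6 − 6 = 35/6 ≈ $5.83

$5.83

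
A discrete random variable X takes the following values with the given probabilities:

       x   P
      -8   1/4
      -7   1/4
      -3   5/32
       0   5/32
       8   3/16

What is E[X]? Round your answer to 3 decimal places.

-2.719

E[X] = (1/4)·(-8) + (1/4)·(-7) + (5/32)·(-3) + (5/32)·0 + (3/16)·8
     = -87/32 ≈ -2.719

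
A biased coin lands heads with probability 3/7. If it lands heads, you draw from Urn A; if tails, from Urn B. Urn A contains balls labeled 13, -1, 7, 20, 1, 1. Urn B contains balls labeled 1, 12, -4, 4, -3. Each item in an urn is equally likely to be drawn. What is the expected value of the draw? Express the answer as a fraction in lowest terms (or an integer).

57/14

E[X | Urn A] = (13 − 1 + 7 + 20 + 1 + 1)/6 = 41/6
E[X | Urn B] = (1 + 12 − 4 + 4 − 3)/5 = 2
E[X] = (3/7)·41/6 + (4/7)·2 = 57/14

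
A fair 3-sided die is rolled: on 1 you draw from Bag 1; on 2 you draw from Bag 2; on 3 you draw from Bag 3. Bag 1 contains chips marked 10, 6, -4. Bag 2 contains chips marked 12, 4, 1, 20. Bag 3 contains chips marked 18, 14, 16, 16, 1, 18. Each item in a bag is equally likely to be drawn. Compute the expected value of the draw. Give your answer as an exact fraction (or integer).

E[X | Bag 1] = (10 + 6 − 4)/3 = 4
E[X | Bag 2] = (12 + 4 + 1 + 20)/4 = 37/4
E[X | Bag 3] = (18 + 14 + 16 + 16 + 1 + 18)/6 = 83/6
E[X] = (1/3)·4 + (1/3)·37/4 + (1/3)·83/6 = 325/36

325/36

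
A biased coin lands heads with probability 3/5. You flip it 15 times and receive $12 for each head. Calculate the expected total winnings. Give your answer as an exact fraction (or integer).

$108

E[#heads] = 15·3/5 = 9 (linearity over flips).
E[winnings] = 12·9 = 108.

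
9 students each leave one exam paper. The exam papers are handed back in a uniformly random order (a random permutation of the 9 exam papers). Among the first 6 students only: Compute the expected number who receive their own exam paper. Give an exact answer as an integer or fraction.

2/3

Let Xᵢ = 1 if person i gets their own exam paper. For each i, P(Xᵢ=1) = 1/9.
By linearity of expectation, E[X₁+…+X_6] = 6·(1/9) = 2/3.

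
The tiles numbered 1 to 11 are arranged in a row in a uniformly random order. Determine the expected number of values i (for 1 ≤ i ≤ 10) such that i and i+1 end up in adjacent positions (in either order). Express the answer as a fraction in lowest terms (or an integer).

For each i ∈ {1,…,10}, let Xᵢ = 1 if i and i+1 are adjacent. P(Xᵢ=1) = 2·(11−1)!/11! = 2/11.
By linearity, E[ΣXᵢ] = (10)·(2/11) = 20/11.

20/11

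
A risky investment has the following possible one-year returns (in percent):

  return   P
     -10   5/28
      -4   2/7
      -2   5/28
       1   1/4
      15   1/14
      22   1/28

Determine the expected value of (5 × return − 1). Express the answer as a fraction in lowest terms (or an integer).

E[5x-1] = (5/28)·(-51) + (2/7)·(-21) + (5/28)·(-11) + (1/4)·4 + (1/14)·74 + (1/28)·109
     = -193/28

-193/28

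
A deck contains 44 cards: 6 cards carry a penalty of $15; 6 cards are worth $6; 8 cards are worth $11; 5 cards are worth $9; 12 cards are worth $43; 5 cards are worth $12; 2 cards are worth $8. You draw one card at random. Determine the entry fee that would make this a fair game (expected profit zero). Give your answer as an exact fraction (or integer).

61/4 dollars

E[payout] = (6/44)·(-15) + (6/44)·6 + (8/44)·11 + (5/44)·9 + (12/44)·43 + (5/44)·12 + (2/44)·8 = 61/4
Fair fee = E[payout] = 61/4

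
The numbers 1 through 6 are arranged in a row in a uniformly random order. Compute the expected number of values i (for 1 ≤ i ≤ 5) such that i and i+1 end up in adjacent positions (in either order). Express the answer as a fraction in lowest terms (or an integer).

5/3

For each i ∈ {1,…,5}, let Xᵢ = 1 if i and i+1 are adjacent. P(Xᵢ=1) = 2·(6−1)!/6! = 2/6.
By linearity, E[ΣXᵢ] = (5)·(2/6) = 5/3.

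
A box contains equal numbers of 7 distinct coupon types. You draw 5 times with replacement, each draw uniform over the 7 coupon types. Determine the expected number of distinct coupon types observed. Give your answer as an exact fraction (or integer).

Let Xⱼ=1 if type j appears at least once. P(Xⱼ=1) = 1 − ((7−1)/7)^5 = 9031/16807.
E[#distinct] = 7·9031/16807 = 9031/2401.

9031/2401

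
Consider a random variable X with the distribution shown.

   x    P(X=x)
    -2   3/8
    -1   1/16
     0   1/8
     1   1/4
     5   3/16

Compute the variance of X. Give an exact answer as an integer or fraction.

E[X] = (3/8)·(-2) + (1/16)·(-1) + (1/8)·0 + (1/4)·1 + (3/16)·5 = 3/8
E[X²] = (3/8)·4 + (1/16)·1 + (1/8)·0 + (1/4)·1 + (3/16)·25 = 13/2
Var(X) = 13/2 − (3/8)² = 407/64

407/64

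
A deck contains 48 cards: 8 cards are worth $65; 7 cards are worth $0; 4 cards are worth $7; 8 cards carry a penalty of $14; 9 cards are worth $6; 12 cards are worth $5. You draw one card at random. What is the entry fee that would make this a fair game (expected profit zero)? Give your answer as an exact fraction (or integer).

275/24 dollars

E[payout] = (8/48)·65 + (7/48)·0 + (4/48)·7 + (8/48)·(-14) + (9/48)·6 + (12/48)·5 = 275/24
Fair fee = E[payout] = 275/24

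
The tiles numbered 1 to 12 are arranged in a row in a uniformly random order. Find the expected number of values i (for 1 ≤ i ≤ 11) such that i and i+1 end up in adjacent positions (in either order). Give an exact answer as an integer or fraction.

11/6

For each i ∈ {1,…,11}, let Xᵢ = 1 if i and i+1 are adjacent. P(Xᵢ=1) = 2·(12−1)!/12! = 2/12.
By linearity, E[ΣXᵢ] = (11)·(2/12) = 11/6.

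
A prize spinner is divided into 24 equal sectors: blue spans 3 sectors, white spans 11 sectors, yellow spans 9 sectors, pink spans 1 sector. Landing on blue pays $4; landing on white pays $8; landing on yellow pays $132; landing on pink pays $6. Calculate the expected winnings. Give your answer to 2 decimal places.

$53.92

E[payout] = (3/24)·4 + (11/24)·8 + (9/24)·132 + (1/24)·6 = 647/12
≈ $53.92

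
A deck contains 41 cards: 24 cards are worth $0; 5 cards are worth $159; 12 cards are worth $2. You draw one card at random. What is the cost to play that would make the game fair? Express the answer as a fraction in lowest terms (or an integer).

E[payout] = (24/41)·0 + (5/41)·159 + (12/41)·2 = 819/41
Fair fee = E[payout] = 819/41

819/41 dollars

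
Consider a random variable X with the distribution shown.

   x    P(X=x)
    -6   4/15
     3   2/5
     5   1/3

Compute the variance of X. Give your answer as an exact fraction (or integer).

E[X] = (4/15)·(-6) + (2/5)·3 + (1/3)·5 = 19/15
E[X²] = (4/15)·36 + (2/5)·9 + (1/3)·25 = 323/15
Var(X) = 323/15 − (19/15)² = 4484/225

4484/225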